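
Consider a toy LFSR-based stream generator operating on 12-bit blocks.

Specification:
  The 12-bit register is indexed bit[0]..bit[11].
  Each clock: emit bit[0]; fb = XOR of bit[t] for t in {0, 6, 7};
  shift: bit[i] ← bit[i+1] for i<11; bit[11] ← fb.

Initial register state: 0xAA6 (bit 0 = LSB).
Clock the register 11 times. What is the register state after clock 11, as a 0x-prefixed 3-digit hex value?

0x7F3

reg_0 = 0xAA6
clock 1: out=0, reg = 0xD53
clock 2: out=1, reg = 0x6A9
clock 3: out=1, reg = 0x354
clock 4: out=0, reg = 0x9AA
clock 5: out=0, reg = 0xCD5
clock 6: out=1, reg = 0xE6A
clock 7: out=0, reg = 0xF35
clock 8: out=1, reg = 0xF9A
clock 9: out=0, reg = 0xFCD
clock 10: out=1, reg = 0xFE6
clock 11: out=0, reg = 0x7F3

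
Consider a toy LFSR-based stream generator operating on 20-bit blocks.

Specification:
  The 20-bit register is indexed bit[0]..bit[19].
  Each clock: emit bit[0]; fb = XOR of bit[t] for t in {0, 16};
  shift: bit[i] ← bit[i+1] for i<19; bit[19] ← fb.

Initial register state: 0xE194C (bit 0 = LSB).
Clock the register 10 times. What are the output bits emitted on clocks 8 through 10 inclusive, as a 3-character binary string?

reg_0 = 0xE194C
clock 1: out=0, reg = 0x70CA6
clock 2: out=0, reg = 0xB8653
clock 3: out=1, reg = 0x5C329
clock 4: out=1, reg = 0x2E194
clock 5: out=0, reg = 0x170CA
clock 6: out=0, reg = 0x8B865
clock 7: out=1, reg = 0xC5C32
clock 8: out=0, reg = 0x62E19
clock 9: out=1, reg = 0xB170C
clock 10: out=0, reg = 0xD8B86

010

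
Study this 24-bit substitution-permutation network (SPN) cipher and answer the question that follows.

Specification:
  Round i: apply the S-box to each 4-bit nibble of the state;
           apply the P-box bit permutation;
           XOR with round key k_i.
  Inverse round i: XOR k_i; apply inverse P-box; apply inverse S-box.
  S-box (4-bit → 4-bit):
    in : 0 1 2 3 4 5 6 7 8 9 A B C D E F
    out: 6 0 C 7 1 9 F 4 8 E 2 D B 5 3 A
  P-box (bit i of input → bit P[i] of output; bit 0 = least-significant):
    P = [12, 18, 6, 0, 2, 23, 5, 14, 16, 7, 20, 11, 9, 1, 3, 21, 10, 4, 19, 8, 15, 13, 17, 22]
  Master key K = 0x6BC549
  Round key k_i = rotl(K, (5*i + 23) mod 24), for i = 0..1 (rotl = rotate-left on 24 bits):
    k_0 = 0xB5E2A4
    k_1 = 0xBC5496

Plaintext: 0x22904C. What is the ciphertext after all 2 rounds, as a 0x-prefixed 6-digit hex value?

s_0 = plaintext = 0x22904C
s_1 = Round(s_0, k_0) = 0xCBF32B
s_2 = Round(s_1, k_1) = 0xC5A175

0xC5A175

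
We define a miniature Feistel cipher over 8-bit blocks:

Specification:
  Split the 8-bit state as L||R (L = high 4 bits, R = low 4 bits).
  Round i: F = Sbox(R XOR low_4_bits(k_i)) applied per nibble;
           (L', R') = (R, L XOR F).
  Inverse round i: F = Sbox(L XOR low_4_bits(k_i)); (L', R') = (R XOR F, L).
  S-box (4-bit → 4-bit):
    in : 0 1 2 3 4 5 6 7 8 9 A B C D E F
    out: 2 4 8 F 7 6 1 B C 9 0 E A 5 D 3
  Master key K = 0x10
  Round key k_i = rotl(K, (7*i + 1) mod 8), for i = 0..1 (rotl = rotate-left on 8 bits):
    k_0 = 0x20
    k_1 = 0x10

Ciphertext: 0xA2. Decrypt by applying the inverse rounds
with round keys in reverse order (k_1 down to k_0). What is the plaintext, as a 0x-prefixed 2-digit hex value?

s_0 = ciphertext = 0xA2
s_1 = InvRound(s_0, k_1) = 0x2A
s_2 = InvRound(s_1, k_0) = 0x22

0x22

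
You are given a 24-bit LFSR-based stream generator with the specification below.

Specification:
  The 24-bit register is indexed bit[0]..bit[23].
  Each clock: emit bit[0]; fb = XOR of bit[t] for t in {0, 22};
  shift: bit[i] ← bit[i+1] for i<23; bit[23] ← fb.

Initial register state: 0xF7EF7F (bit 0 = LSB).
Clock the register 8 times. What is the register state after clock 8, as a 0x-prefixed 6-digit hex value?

reg_0 = 0xF7EF7F
clock 1: out=1, reg = 0x7BF7BF
clock 2: out=1, reg = 0x3DFBDF
clock 3: out=1, reg = 0x9EFDEF
clock 4: out=1, reg = 0xCF7EF7
clock 5: out=1, reg = 0x67BF7B
clock 6: out=1, reg = 0x33DFBD
clock 7: out=1, reg = 0x99EFDE
clock 8: out=0, reg = 0x4CF7EF

0x4CF7EF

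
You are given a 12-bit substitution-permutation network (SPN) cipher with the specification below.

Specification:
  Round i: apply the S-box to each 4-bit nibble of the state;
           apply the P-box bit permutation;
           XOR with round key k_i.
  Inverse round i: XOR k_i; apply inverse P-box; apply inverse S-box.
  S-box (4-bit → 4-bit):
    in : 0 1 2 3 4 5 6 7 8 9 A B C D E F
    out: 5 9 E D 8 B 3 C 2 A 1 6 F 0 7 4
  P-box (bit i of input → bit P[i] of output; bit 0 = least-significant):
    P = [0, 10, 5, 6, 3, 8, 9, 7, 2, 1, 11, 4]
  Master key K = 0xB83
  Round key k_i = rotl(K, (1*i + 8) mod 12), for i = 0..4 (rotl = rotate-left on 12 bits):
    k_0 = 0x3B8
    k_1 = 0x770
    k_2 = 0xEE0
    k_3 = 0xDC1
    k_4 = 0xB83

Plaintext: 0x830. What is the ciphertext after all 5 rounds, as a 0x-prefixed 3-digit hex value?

s_0 = plaintext = 0x830
s_1 = Round(s_0, k_0) = 0x113
s_2 = Round(s_1, k_1) = 0x78D
s_3 = Round(s_2, k_2) = 0x7F0
s_4 = Round(s_3, k_3) = 0x7F0
s_5 = Round(s_4, k_4) = 0x1B2

0x1B2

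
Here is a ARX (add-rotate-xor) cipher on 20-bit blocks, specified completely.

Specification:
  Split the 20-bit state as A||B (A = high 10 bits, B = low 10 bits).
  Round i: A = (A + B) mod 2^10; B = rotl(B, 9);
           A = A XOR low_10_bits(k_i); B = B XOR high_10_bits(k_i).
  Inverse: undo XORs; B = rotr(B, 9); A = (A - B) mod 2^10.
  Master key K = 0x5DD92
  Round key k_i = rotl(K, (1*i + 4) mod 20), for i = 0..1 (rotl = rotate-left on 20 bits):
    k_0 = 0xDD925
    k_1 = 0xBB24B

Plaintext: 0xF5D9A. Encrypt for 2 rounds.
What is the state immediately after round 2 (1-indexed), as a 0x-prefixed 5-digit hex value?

s_0 = plaintext = 0xF5D9A
s_1 = Round(s_0, k_0) = 0x153BB
s_2 = Round(s_1, k_1) = 0x91131

0x91131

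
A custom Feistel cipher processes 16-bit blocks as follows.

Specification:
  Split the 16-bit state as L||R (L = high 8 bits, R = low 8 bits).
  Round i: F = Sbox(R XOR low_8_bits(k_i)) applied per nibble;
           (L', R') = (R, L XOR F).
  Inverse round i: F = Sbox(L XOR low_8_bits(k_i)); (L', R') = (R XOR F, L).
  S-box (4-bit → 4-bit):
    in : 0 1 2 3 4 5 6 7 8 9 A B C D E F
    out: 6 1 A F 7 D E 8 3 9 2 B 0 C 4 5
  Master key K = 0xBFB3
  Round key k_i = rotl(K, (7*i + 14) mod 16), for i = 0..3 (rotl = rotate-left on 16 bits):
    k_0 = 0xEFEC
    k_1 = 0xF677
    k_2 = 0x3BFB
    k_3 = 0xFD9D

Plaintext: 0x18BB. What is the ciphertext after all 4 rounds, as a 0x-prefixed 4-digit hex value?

0x9367

s_0 = plaintext = 0x18BB
s_1 = Round(s_0, k_0) = 0xBBC0
s_2 = Round(s_1, k_1) = 0xC003
s_3 = Round(s_2, k_2) = 0x0393
s_4 = Round(s_3, k_3) = 0x9367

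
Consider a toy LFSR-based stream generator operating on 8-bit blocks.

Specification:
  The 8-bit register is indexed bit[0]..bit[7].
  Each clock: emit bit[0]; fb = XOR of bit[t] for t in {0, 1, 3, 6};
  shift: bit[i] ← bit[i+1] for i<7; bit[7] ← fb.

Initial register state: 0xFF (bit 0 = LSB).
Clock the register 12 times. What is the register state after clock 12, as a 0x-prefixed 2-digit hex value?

0x9A

reg_0 = 0xFF
clock 1: out=1, reg = 0x7F
clock 2: out=1, reg = 0x3F
clock 3: out=1, reg = 0x9F
clock 4: out=1, reg = 0xCF
clock 5: out=1, reg = 0x67
clock 6: out=1, reg = 0xB3
clock 7: out=1, reg = 0x59
clock 8: out=1, reg = 0xAC
clock 9: out=0, reg = 0xD6
clock 10: out=0, reg = 0x6B
clock 11: out=1, reg = 0x35
clock 12: out=1, reg = 0x9A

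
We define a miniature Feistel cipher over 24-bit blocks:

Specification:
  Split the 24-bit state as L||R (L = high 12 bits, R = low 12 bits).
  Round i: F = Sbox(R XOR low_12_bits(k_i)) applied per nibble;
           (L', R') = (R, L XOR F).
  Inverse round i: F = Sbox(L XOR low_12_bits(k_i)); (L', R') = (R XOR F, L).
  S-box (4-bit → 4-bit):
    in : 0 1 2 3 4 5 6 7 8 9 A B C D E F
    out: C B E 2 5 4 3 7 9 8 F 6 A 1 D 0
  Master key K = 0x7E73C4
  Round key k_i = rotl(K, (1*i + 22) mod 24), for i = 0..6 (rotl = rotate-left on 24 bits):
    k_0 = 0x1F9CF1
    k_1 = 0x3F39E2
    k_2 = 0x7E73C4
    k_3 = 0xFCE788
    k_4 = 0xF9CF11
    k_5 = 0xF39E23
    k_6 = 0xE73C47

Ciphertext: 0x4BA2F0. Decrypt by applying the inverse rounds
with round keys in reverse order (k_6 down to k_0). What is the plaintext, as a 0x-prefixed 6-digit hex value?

s_0 = ciphertext = 0x4BA2F0
s_1 = InvRound(s_0, k_6) = 0xBF14BA
s_2 = InvRound(s_1, k_5) = 0x0A4BF1
s_3 = InvRound(s_2, k_4) = 0xB950A4
s_4 = InvRound(s_3, k_3) = 0xA15B95
s_5 = InvRound(s_4, k_2) = 0x38EA15
s_6 = InvRound(s_5, k_1) = 0x52F38E
s_7 = InvRound(s_6, k_0) = 0xB9352F

0xB9352F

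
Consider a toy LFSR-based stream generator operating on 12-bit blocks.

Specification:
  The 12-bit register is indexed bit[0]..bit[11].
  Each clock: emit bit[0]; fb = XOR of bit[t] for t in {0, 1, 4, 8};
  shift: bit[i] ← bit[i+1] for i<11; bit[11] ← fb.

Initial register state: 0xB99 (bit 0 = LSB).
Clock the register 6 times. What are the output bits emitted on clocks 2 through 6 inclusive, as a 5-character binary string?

reg_0 = 0xB99
clock 1: out=1, reg = 0xDCC
clock 2: out=0, reg = 0xEE6
clock 3: out=0, reg = 0xF73
clock 4: out=1, reg = 0x7B9
clock 5: out=1, reg = 0xBDC
clock 6: out=0, reg = 0x5EE

00110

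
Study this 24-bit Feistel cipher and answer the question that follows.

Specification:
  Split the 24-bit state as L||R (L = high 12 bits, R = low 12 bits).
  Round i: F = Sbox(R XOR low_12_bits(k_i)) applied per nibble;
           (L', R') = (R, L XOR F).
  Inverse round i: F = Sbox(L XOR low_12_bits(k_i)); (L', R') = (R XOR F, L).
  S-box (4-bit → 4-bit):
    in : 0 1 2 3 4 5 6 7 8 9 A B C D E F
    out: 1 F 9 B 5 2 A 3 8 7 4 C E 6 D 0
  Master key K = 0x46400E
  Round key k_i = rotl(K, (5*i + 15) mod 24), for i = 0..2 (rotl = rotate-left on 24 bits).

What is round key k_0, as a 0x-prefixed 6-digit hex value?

K = 0x46400E
k_0 = rotl(K, (5*0+15) mod 24) = rotl(K, 15) = 0x072320

0x072320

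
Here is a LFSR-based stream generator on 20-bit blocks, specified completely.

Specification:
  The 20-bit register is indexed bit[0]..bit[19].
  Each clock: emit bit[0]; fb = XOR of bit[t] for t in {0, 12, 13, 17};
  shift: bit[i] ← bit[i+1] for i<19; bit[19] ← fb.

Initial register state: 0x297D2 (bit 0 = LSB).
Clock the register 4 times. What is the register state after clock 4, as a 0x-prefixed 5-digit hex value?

0xE297D

reg_0 = 0x297D2
clock 1: out=0, reg = 0x14BE9
clock 2: out=1, reg = 0x8A5F4
clock 3: out=0, reg = 0xC52FA
clock 4: out=0, reg = 0xE297D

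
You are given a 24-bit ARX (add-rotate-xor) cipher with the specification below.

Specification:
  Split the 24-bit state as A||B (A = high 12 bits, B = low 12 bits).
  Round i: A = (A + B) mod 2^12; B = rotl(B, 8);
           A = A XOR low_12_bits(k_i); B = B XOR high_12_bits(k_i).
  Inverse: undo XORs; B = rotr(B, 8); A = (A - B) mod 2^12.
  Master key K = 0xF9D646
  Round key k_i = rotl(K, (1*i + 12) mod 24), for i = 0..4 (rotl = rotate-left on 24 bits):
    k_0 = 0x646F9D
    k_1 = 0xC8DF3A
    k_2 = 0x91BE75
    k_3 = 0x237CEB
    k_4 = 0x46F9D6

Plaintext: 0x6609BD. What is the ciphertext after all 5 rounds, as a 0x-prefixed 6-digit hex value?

0xB7E3C5

s_0 = plaintext = 0x6609BD
s_1 = Round(s_0, k_0) = 0xF80BDD
s_2 = Round(s_1, k_1) = 0x467130
s_3 = Round(s_2, k_2) = 0xBE2908
s_4 = Round(s_3, k_3) = 0x801AA7
s_5 = Round(s_4, k_4) = 0xB7E3C5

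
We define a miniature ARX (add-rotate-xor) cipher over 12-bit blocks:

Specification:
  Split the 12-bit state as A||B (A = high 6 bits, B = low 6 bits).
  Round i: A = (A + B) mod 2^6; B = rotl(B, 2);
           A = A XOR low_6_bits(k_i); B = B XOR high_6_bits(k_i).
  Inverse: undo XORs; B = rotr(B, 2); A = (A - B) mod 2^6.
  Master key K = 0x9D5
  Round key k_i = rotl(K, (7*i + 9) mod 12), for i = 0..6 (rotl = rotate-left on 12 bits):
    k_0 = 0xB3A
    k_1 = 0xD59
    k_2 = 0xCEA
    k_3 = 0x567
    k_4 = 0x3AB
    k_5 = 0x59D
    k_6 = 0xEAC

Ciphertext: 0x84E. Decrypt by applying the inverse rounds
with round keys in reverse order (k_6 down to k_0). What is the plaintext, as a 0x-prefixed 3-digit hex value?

s_0 = ciphertext = 0x84E
s_1 = InvRound(s_0, k_6) = 0x00D
s_2 = InvRound(s_1, k_5) = 0x9F6
s_3 = InvRound(s_2, k_4) = 0xF8E
s_4 = InvRound(s_3, k_3) = 0x8F6
s_5 = InvRound(s_4, k_2) = 0xE11
s_6 = InvRound(s_5, k_1) = 0x609
s_7 = InvRound(s_6, k_0) = 0x259

0x259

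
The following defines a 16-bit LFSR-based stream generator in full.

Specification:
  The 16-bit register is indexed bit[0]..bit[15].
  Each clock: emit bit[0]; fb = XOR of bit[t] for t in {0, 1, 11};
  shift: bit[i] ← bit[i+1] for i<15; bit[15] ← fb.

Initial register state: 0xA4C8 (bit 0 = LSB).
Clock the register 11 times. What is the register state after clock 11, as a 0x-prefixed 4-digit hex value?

0x3714

reg_0 = 0xA4C8
clock 1: out=0, reg = 0x5264
clock 2: out=0, reg = 0x2932
clock 3: out=0, reg = 0x1499
clock 4: out=1, reg = 0x8A4C
clock 5: out=0, reg = 0xC526
clock 6: out=0, reg = 0xE293
clock 7: out=1, reg = 0x7149
clock 8: out=1, reg = 0xB8A4
clock 9: out=0, reg = 0xDC52
clock 10: out=0, reg = 0x6E29
clock 11: out=1, reg = 0x3714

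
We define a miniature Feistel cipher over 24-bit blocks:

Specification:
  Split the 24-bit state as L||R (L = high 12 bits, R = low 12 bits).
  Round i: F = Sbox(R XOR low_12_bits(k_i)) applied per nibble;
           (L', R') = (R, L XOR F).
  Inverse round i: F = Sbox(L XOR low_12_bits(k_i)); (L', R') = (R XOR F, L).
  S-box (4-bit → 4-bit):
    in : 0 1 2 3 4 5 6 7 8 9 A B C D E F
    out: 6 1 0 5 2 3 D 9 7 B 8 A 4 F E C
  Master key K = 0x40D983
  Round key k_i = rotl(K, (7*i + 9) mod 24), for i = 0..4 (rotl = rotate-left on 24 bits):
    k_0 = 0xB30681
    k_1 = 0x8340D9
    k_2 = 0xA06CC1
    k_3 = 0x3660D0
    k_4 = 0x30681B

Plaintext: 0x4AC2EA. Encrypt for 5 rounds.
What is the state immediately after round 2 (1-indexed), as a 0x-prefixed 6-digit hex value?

s_0 = plaintext = 0x4AC2EA
s_1 = Round(s_0, k_0) = 0x2EA676
s_2 = Round(s_1, k_1) = 0x676F66
s_3 = Round(s_2, k_2) = 0xF663FF
s_4 = Round(s_3, k_3) = 0x3FFA6A
s_5 = Round(s_4, k_4) = 0xA6A36E

0x676F66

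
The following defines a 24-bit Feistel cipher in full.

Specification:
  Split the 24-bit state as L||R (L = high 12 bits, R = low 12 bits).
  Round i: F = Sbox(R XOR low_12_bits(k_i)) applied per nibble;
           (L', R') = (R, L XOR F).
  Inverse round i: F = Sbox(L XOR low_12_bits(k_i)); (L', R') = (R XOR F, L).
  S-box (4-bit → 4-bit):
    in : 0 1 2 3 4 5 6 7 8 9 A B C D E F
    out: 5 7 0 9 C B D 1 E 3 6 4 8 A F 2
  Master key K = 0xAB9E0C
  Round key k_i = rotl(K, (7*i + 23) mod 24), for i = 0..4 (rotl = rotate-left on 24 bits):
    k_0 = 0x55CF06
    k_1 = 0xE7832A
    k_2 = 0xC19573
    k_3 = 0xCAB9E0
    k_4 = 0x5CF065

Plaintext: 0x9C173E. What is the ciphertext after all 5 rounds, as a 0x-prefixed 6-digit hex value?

0xC75097

s_0 = plaintext = 0x9C173E
s_1 = Round(s_0, k_0) = 0x73E75F
s_2 = Round(s_1, k_1) = 0x75FB25
s_3 = Round(s_2, k_2) = 0xB258E2
s_4 = Round(s_3, k_3) = 0x8E2C75
s_5 = Round(s_4, k_4) = 0xC75097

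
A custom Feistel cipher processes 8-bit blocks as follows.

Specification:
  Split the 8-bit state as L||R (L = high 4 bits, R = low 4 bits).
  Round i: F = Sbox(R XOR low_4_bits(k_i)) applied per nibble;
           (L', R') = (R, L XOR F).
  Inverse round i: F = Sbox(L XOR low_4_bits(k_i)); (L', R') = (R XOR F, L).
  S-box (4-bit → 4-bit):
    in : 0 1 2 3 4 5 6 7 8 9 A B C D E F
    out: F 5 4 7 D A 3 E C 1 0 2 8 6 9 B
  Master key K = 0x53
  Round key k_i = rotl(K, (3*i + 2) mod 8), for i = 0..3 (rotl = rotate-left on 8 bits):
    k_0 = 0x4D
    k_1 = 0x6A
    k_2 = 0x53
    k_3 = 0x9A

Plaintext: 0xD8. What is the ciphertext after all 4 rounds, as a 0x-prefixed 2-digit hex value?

0x1C

s_0 = plaintext = 0xD8
s_1 = Round(s_0, k_0) = 0x87
s_2 = Round(s_1, k_1) = 0x7E
s_3 = Round(s_2, k_2) = 0xE1
s_4 = Round(s_3, k_3) = 0x1C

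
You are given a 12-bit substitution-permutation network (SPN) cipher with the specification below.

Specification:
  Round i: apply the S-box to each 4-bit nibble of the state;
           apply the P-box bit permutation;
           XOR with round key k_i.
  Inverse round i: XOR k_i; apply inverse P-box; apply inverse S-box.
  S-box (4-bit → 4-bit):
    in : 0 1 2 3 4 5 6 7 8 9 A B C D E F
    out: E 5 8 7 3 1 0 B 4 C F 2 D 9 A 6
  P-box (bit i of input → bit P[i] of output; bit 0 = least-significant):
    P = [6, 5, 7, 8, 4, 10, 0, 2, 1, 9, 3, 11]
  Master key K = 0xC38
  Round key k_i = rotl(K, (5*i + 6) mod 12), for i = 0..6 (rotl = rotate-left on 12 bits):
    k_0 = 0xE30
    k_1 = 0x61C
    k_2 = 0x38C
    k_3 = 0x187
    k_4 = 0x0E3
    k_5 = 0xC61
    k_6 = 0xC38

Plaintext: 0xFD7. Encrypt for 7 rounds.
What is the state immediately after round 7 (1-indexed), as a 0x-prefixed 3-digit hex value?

0x0EC

s_0 = plaintext = 0xFD7
s_1 = Round(s_0, k_0) = 0xD4C
s_2 = Round(s_1, k_1) = 0xBCE
s_3 = Round(s_2, k_2) = 0x0B9
s_4 = Round(s_3, k_3) = 0xE0F
s_5 = Round(s_4, k_4) = 0xE46
s_6 = Round(s_5, k_5) = 0x271
s_7 = Round(s_6, k_6) = 0x0EC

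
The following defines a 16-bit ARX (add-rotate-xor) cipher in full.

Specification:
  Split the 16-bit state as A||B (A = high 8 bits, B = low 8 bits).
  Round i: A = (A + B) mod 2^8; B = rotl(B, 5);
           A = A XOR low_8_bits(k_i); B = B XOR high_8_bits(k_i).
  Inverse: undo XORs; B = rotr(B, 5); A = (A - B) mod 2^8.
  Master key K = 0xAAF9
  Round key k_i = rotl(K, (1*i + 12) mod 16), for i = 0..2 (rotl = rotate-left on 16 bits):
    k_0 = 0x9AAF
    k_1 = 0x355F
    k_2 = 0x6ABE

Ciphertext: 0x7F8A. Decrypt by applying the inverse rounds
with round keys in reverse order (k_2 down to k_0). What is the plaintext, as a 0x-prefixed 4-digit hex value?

s_0 = ciphertext = 0x7F8A
s_1 = InvRound(s_0, k_2) = 0xBA07
s_2 = InvRound(s_1, k_1) = 0x5491
s_3 = InvRound(s_2, k_0) = 0xA358

0xA358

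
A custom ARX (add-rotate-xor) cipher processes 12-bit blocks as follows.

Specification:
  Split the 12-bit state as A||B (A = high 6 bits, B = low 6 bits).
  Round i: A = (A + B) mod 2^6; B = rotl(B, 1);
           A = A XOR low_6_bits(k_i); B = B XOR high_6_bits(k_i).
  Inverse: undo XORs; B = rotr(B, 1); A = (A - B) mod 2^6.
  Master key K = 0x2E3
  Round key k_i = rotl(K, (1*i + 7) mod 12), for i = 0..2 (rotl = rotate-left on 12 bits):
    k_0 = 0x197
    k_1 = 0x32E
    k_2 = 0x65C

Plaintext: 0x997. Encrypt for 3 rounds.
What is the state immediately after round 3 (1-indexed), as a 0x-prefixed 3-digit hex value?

s_0 = plaintext = 0x997
s_1 = Round(s_0, k_0) = 0xAA8
s_2 = Round(s_1, k_1) = 0xF1D
s_3 = Round(s_2, k_2) = 0x163

0x163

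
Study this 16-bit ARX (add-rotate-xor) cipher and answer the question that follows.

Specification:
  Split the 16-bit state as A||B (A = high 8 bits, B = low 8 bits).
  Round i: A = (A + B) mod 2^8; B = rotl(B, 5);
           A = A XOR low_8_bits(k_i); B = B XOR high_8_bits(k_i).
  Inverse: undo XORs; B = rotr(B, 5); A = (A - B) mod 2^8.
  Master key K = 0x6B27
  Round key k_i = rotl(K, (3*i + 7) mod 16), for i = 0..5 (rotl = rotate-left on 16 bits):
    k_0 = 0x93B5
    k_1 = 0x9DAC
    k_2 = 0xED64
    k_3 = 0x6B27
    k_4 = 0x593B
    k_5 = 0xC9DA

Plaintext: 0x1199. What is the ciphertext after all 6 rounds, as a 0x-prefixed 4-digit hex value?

0xC521

s_0 = plaintext = 0x1199
s_1 = Round(s_0, k_0) = 0x1FA0
s_2 = Round(s_1, k_1) = 0x1389
s_3 = Round(s_2, k_2) = 0xF8DC
s_4 = Round(s_3, k_3) = 0xF3F0
s_5 = Round(s_4, k_4) = 0xD847
s_6 = Round(s_5, k_5) = 0xC521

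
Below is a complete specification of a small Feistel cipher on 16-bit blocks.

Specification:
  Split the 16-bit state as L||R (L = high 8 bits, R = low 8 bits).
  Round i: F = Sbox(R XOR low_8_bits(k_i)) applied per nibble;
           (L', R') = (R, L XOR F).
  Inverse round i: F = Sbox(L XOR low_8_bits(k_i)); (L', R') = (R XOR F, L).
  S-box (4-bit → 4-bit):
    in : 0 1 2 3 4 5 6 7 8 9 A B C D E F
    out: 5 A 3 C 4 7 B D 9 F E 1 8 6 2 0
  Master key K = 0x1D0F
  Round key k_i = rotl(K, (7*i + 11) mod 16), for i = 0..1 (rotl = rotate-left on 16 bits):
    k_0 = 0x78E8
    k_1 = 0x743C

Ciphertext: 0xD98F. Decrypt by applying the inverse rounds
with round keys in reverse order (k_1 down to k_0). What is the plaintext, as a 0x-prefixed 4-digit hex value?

0x9CA8

s_0 = ciphertext = 0xD98F
s_1 = InvRound(s_0, k_1) = 0xA8D9
s_2 = InvRound(s_1, k_0) = 0x9CA8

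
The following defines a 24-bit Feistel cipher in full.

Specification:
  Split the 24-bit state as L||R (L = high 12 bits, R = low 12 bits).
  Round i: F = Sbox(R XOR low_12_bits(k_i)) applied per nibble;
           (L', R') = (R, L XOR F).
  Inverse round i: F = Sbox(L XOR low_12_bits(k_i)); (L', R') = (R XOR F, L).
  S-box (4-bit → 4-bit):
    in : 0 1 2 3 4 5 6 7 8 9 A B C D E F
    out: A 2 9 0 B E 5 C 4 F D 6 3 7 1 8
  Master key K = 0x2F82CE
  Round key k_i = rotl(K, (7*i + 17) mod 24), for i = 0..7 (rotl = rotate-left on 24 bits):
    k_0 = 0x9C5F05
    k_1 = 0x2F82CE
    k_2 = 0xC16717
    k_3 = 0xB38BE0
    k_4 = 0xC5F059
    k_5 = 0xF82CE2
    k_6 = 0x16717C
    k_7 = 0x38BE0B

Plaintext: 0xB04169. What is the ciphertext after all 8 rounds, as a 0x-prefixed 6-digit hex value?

s_0 = plaintext = 0xB04169
s_1 = Round(s_0, k_0) = 0x169A57
s_2 = Round(s_1, k_1) = 0xA57596
s_3 = Round(s_2, k_2) = 0x596315
s_4 = Round(s_3, k_3) = 0x315118
s_5 = Round(s_4, k_4) = 0x1181A7
s_6 = Round(s_5, k_5) = 0x1A76A6
s_7 = Round(s_6, k_6) = 0x6A6DDA
s_8 = Round(s_7, k_7) = 0xDDA6D4

0xDDA6D4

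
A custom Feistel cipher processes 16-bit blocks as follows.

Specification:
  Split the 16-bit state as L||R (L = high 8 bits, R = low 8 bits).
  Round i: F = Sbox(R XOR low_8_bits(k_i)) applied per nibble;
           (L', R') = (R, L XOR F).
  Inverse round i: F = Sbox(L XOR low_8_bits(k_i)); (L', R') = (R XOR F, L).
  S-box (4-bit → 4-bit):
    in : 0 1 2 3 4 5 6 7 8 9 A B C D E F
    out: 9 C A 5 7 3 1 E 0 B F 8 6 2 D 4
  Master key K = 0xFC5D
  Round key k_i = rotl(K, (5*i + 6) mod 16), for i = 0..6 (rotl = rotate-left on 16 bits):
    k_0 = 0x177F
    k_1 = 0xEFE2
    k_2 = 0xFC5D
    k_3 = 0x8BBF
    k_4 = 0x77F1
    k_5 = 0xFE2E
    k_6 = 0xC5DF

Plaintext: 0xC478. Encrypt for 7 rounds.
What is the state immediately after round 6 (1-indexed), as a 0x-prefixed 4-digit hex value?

s_0 = plaintext = 0xC478
s_1 = Round(s_0, k_0) = 0x785A
s_2 = Round(s_1, k_1) = 0x5AF8
s_3 = Round(s_2, k_2) = 0xF8A9
s_4 = Round(s_3, k_3) = 0xA939
s_5 = Round(s_4, k_4) = 0x39C9
s_6 = Round(s_5, k_5) = 0xC9E7
s_7 = Round(s_6, k_6) = 0xE799

0xC9E7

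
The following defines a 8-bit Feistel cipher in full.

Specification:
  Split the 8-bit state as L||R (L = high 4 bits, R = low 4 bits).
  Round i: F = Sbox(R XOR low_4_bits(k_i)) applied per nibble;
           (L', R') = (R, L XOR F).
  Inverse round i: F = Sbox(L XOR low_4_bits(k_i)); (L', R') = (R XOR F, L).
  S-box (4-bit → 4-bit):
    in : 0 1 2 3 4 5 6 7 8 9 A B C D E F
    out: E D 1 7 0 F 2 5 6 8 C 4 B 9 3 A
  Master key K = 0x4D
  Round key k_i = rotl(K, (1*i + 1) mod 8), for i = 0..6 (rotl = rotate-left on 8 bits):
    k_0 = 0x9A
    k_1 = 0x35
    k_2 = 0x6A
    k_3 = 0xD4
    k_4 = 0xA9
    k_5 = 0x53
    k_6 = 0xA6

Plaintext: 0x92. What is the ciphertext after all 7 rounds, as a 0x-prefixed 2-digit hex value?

s_0 = plaintext = 0x92
s_1 = Round(s_0, k_0) = 0x2F
s_2 = Round(s_1, k_1) = 0xFE
s_3 = Round(s_2, k_2) = 0xEF
s_4 = Round(s_3, k_3) = 0xFA
s_5 = Round(s_4, k_4) = 0xA8
s_6 = Round(s_5, k_5) = 0x8E
s_7 = Round(s_6, k_6) = 0xEE

0xEE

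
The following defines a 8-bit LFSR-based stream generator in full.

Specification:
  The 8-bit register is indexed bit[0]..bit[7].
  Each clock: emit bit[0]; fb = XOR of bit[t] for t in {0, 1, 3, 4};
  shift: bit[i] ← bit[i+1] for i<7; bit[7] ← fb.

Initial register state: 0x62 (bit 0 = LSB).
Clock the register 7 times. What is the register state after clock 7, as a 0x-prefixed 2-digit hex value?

reg_0 = 0x62
clock 1: out=0, reg = 0xB1
clock 2: out=1, reg = 0x58
clock 3: out=0, reg = 0x2C
clock 4: out=0, reg = 0x96
clock 5: out=0, reg = 0x4B
clock 6: out=1, reg = 0xA5
clock 7: out=1, reg = 0xD2

0xD2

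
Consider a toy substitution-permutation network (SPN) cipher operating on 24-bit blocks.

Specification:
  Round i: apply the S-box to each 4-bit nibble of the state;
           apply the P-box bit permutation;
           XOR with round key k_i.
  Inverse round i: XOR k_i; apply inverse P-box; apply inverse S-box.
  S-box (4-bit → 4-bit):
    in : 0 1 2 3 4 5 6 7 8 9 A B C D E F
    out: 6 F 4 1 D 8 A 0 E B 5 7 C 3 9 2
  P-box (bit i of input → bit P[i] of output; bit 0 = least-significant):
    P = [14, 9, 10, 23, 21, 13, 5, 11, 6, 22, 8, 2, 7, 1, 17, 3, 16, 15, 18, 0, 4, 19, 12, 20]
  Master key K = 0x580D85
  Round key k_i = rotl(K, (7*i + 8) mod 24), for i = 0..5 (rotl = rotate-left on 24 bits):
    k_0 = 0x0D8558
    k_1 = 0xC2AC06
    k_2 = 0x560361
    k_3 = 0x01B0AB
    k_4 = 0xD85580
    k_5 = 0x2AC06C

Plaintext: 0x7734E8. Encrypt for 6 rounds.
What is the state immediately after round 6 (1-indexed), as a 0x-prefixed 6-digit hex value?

s_0 = plaintext = 0x7734E8
s_1 = Round(s_0, k_0) = 0xAD8A9C
s_2 = Round(s_1, k_1) = 0x61115C
s_3 = Round(s_2, k_2) = 0x898EAE
s_4 = Round(s_3, k_3) = 0xBA60C4
s_5 = Round(s_4, k_4) = 0x1508BA
s_6 = Round(s_5, k_5) = 0x50B55B

0x50B55B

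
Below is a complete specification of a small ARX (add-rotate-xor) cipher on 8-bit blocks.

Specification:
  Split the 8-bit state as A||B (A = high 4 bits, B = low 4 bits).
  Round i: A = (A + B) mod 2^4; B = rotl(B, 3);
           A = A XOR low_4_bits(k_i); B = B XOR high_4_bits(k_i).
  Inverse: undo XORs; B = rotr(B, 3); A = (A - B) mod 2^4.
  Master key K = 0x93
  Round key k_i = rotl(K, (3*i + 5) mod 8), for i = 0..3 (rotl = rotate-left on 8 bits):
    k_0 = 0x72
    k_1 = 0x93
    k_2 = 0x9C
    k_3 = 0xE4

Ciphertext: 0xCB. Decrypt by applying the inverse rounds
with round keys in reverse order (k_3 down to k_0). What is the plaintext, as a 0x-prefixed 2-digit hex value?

0x11

s_0 = ciphertext = 0xCB
s_1 = InvRound(s_0, k_3) = 0xEA
s_2 = InvRound(s_1, k_2) = 0xC6
s_3 = InvRound(s_2, k_1) = 0x0F
s_4 = InvRound(s_3, k_0) = 0x11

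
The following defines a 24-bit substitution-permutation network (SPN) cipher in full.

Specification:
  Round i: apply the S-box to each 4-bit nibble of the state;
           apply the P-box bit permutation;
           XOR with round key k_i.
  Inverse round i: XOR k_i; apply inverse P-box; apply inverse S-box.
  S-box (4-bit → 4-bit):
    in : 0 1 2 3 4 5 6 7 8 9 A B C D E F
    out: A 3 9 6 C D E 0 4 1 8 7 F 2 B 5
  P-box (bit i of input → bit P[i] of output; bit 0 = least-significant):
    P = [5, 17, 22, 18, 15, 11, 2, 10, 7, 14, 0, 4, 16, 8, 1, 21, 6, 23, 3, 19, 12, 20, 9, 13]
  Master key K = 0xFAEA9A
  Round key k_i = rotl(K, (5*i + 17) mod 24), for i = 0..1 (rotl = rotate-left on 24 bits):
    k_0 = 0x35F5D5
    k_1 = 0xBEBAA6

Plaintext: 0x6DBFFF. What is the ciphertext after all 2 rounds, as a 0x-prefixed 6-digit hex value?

s_0 = plaintext = 0x6DBFFF
s_1 = Round(s_0, k_0) = 0xE45672
s_2 = Round(s_1, k_1) = 0x83CA9D

0x83CA9D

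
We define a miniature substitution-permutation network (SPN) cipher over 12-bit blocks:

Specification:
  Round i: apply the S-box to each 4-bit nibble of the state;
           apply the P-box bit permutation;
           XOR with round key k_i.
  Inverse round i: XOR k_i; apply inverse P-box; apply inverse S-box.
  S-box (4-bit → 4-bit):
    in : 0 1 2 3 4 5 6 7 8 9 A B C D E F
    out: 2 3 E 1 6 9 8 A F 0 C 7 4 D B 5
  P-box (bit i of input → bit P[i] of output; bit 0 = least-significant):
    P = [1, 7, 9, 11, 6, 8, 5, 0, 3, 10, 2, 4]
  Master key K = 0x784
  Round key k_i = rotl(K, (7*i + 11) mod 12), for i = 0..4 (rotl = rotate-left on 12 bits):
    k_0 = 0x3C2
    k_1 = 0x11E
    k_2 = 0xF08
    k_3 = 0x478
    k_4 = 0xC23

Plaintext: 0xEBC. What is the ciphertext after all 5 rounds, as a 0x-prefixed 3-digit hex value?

0x34B

s_0 = plaintext = 0xEBC
s_1 = Round(s_0, k_0) = 0x4BA
s_2 = Round(s_1, k_1) = 0xE7A
s_3 = Round(s_2, k_2) = 0x011
s_4 = Round(s_3, k_3) = 0x1BA
s_5 = Round(s_4, k_4) = 0x34B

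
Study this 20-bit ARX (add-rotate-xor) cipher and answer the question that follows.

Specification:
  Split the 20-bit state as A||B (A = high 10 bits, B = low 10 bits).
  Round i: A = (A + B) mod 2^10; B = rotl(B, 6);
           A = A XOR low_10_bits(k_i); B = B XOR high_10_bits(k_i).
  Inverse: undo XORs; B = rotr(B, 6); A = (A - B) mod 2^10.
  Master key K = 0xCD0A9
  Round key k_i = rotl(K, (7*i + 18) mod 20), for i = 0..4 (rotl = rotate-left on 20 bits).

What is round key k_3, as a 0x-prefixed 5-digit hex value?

0xE6854

K = 0xCD0A9
k_0 = rotl(K, (7*0+18) mod 20) = rotl(K, 18) = 0x7342A
k_1 = rotl(K, (7*1+18) mod 20) = rotl(K, 5) = 0xA1539
k_2 = rotl(K, (7*2+18) mod 20) = rotl(K, 12) = 0xA9CD0
k_3 = rotl(K, (7*3+18) mod 20) = rotl(K, 19) = 0xE6854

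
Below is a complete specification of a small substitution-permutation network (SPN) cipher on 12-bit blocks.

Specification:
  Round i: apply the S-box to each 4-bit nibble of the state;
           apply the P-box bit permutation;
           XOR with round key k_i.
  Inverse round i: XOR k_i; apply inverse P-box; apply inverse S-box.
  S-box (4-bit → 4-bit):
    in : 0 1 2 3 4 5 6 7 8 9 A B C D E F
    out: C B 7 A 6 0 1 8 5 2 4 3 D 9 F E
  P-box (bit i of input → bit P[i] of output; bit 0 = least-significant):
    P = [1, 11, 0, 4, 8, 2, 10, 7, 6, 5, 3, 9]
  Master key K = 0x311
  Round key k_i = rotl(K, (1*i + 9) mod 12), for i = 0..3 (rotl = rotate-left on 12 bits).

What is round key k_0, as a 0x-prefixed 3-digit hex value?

K = 0x311
k_0 = rotl(K, (1*0+9) mod 12) = rotl(K, 9) = 0x262

0x262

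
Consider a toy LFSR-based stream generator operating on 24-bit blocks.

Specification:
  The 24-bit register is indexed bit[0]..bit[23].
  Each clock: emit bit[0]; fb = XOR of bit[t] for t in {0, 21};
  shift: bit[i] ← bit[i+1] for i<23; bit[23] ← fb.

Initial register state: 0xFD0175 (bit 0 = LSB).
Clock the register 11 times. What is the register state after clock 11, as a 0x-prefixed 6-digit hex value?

reg_0 = 0xFD0175
clock 1: out=1, reg = 0x7E80BA
clock 2: out=0, reg = 0xBF405D
clock 3: out=1, reg = 0x5FA02E
clock 4: out=0, reg = 0x2FD017
clock 5: out=1, reg = 0x17E80B
clock 6: out=1, reg = 0x8BF405
clock 7: out=1, reg = 0xC5FA02
clock 8: out=0, reg = 0x62FD01
clock 9: out=1, reg = 0x317E80
clock 10: out=0, reg = 0x98BF40
clock 11: out=0, reg = 0x4C5FA0

0x4C5FA0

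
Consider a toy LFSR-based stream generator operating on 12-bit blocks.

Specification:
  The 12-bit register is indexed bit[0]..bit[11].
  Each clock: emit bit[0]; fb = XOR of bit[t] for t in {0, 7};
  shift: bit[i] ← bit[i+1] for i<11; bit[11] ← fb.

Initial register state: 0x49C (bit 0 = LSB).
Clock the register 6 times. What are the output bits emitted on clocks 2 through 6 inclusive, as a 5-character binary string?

reg_0 = 0x49C
clock 1: out=0, reg = 0xA4E
clock 2: out=0, reg = 0x527
clock 3: out=1, reg = 0xA93
clock 4: out=1, reg = 0x549
clock 5: out=1, reg = 0xAA4
clock 6: out=0, reg = 0xD52

01110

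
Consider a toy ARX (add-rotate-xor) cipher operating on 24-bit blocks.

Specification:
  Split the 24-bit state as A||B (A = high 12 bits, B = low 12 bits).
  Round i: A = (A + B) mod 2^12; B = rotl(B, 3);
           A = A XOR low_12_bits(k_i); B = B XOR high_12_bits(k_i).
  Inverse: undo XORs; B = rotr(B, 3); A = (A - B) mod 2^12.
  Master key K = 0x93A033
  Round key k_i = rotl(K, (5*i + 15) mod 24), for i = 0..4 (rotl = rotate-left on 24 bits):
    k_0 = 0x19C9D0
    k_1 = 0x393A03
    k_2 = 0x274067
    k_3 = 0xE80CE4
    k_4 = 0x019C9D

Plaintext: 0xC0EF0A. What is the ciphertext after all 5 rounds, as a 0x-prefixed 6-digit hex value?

s_0 = plaintext = 0xC0EF0A
s_1 = Round(s_0, k_0) = 0x2C89CB
s_2 = Round(s_1, k_1) = 0x690DCF
s_3 = Round(s_2, k_2) = 0x438C0A
s_4 = Round(s_3, k_3) = 0xCA6ED6
s_5 = Round(s_4, k_4) = 0x7E16AE

0x7E16AE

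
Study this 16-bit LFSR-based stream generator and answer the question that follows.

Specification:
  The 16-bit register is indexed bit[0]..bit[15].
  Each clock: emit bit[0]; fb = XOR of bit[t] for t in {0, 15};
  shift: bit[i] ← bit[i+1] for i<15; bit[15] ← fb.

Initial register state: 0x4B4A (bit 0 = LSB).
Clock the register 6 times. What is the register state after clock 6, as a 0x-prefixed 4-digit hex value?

reg_0 = 0x4B4A
clock 1: out=0, reg = 0x25A5
clock 2: out=1, reg = 0x92D2
clock 3: out=0, reg = 0xC969
clock 4: out=1, reg = 0x64B4
clock 5: out=0, reg = 0x325A
clock 6: out=0, reg = 0x192D

0x192D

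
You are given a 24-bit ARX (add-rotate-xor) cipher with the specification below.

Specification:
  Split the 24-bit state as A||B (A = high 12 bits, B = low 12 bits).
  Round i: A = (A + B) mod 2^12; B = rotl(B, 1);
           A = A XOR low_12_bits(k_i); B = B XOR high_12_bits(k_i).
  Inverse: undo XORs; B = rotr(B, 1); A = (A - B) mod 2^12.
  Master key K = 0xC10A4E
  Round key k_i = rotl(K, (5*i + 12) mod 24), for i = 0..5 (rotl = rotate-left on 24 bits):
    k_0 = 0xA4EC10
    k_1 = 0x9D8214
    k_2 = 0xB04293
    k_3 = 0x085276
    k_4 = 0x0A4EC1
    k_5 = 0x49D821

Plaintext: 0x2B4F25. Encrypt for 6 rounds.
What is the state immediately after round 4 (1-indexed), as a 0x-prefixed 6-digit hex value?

0xDA91C4

s_0 = plaintext = 0x2B4F25
s_1 = Round(s_0, k_0) = 0xDC9405
s_2 = Round(s_1, k_1) = 0x3DA1D2
s_3 = Round(s_2, k_2) = 0x73F8A0
s_4 = Round(s_3, k_3) = 0xDA91C4
s_5 = Round(s_4, k_4) = 0x1AC32C
s_6 = Round(s_5, k_5) = 0xCF92C5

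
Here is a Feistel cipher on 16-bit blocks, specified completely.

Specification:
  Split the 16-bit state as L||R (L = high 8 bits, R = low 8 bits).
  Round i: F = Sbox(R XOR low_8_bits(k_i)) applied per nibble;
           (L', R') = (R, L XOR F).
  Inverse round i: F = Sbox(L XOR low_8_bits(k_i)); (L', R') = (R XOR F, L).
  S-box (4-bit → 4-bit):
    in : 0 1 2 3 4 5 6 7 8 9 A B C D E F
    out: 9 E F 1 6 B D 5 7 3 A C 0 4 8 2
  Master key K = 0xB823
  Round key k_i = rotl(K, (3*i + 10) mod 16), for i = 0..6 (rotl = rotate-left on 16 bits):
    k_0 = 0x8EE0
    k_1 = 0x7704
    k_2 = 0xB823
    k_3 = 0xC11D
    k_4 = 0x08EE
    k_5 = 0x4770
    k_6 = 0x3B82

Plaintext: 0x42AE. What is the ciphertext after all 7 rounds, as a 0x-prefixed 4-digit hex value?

s_0 = plaintext = 0x42AE
s_1 = Round(s_0, k_0) = 0xAE2A
s_2 = Round(s_1, k_1) = 0x2A56
s_3 = Round(s_2, k_2) = 0x5671
s_4 = Round(s_3, k_3) = 0x7186
s_5 = Round(s_4, k_4) = 0x86A6
s_6 = Round(s_5, k_5) = 0xA6CB
s_7 = Round(s_6, k_6) = 0xCBC5

0xCBC5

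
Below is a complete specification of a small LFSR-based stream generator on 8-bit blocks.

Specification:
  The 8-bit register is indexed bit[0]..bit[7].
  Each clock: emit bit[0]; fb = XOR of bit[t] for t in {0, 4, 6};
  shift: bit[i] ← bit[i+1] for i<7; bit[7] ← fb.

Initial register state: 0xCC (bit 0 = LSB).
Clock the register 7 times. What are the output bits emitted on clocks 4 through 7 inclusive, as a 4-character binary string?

1001

reg_0 = 0xCC
clock 1: out=0, reg = 0xE6
clock 2: out=0, reg = 0xF3
clock 3: out=1, reg = 0xF9
clock 4: out=1, reg = 0xFC
clock 5: out=0, reg = 0x7E
clock 6: out=0, reg = 0x3F
clock 7: out=1, reg = 0x1F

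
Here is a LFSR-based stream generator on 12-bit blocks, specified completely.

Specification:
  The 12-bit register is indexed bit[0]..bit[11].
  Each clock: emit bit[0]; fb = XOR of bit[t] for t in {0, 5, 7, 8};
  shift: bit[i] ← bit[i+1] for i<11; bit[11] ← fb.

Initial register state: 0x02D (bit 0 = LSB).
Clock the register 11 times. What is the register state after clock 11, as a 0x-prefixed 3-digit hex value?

0xAD8

reg_0 = 0x02D
clock 1: out=1, reg = 0x016
clock 2: out=0, reg = 0x00B
clock 3: out=1, reg = 0x805
clock 4: out=1, reg = 0xC02
clock 5: out=0, reg = 0x601
clock 6: out=1, reg = 0xB00
clock 7: out=0, reg = 0xD80
clock 8: out=0, reg = 0x6C0
clock 9: out=0, reg = 0xB60
clock 10: out=0, reg = 0x5B0
clock 11: out=0, reg = 0xAD8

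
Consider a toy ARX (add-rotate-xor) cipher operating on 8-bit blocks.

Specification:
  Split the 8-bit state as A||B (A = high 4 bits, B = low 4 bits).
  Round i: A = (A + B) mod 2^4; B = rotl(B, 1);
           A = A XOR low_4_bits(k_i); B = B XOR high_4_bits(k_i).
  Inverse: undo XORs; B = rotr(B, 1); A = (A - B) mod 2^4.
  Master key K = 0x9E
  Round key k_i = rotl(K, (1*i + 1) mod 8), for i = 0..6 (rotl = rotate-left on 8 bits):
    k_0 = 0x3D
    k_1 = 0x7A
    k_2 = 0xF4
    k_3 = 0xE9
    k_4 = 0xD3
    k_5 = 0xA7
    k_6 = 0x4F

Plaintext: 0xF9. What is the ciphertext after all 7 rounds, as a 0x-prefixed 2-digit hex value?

s_0 = plaintext = 0xF9
s_1 = Round(s_0, k_0) = 0x50
s_2 = Round(s_1, k_1) = 0xF7
s_3 = Round(s_2, k_2) = 0x21
s_4 = Round(s_3, k_3) = 0xAC
s_5 = Round(s_4, k_4) = 0x54
s_6 = Round(s_5, k_5) = 0xE2
s_7 = Round(s_6, k_6) = 0xF0

0xF0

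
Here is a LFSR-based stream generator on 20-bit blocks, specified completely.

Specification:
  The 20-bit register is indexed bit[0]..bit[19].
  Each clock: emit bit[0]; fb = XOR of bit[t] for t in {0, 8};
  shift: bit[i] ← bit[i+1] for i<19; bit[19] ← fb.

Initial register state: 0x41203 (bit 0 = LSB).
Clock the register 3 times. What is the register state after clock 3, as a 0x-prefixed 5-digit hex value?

0x28240

reg_0 = 0x41203
clock 1: out=1, reg = 0xA0901
clock 2: out=1, reg = 0x50480
clock 3: out=0, reg = 0x28240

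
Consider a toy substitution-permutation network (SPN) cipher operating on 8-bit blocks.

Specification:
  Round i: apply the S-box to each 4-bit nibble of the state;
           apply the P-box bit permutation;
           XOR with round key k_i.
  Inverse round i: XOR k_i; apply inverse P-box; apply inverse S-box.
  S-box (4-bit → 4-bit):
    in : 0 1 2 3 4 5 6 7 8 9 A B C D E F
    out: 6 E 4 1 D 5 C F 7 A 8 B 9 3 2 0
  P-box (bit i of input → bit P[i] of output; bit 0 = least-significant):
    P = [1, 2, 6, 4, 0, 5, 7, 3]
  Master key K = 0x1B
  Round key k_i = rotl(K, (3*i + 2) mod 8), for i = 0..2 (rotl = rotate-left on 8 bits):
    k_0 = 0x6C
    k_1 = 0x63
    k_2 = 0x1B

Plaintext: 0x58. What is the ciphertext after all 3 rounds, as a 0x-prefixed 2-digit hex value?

0xB4

s_0 = plaintext = 0x58
s_1 = Round(s_0, k_0) = 0xAB
s_2 = Round(s_1, k_1) = 0x7D
s_3 = Round(s_2, k_2) = 0xB4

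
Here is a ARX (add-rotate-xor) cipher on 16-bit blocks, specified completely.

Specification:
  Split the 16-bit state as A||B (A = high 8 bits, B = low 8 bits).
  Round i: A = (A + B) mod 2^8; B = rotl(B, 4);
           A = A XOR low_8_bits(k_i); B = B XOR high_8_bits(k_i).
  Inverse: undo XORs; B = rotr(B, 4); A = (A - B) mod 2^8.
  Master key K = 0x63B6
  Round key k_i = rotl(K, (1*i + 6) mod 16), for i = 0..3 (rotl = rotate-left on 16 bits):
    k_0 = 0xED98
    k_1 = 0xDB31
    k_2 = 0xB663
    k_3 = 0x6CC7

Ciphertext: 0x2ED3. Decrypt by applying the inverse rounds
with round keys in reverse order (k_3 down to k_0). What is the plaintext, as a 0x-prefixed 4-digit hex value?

0x2FD1

s_0 = ciphertext = 0x2ED3
s_1 = InvRound(s_0, k_3) = 0xEEFB
s_2 = InvRound(s_1, k_2) = 0xB9D4
s_3 = InvRound(s_2, k_1) = 0x98F0
s_4 = InvRound(s_3, k_0) = 0x2FD1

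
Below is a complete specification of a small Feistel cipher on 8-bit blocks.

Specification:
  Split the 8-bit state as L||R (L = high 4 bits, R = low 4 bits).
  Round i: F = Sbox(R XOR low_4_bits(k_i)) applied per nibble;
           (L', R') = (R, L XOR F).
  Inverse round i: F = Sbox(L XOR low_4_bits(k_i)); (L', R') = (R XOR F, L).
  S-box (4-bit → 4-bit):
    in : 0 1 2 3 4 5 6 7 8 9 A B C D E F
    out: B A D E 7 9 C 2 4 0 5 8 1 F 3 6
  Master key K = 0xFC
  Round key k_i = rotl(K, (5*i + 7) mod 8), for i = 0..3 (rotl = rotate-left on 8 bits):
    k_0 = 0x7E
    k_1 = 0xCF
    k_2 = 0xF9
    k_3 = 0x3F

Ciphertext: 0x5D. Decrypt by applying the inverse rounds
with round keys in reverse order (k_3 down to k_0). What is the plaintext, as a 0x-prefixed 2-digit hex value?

0x03

s_0 = ciphertext = 0x5D
s_1 = InvRound(s_0, k_3) = 0x85
s_2 = InvRound(s_1, k_2) = 0xF8
s_3 = InvRound(s_2, k_1) = 0x3F
s_4 = InvRound(s_3, k_0) = 0x03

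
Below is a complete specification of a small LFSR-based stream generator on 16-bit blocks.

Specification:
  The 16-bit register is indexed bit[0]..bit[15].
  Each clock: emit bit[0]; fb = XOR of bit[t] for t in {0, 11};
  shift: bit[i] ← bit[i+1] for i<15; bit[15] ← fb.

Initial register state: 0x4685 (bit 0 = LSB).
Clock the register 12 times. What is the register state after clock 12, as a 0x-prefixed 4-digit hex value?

reg_0 = 0x4685
clock 1: out=1, reg = 0xA342
clock 2: out=0, reg = 0x51A1
clock 3: out=1, reg = 0xA8D0
clock 4: out=0, reg = 0xD468
clock 5: out=0, reg = 0x6A34
clock 6: out=0, reg = 0xB51A
clock 7: out=0, reg = 0x5A8D
clock 8: out=1, reg = 0x2D46
clock 9: out=0, reg = 0x96A3
clock 10: out=1, reg = 0xCB51
clock 11: out=1, reg = 0x65A8
clock 12: out=0, reg = 0x32D4

0x32D4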